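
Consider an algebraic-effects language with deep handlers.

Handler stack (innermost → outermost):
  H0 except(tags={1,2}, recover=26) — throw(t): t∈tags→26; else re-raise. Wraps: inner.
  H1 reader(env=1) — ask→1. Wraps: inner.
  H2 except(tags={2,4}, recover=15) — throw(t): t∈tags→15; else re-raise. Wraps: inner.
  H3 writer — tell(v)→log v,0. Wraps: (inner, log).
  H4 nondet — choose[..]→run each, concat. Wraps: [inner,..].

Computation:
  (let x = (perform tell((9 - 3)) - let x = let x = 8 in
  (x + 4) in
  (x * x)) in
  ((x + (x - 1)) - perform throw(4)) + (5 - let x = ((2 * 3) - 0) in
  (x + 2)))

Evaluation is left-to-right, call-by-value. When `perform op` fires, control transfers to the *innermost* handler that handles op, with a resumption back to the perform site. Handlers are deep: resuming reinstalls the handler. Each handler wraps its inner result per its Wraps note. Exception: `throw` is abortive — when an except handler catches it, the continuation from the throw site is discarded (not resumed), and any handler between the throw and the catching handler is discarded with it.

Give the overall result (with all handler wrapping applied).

Step-by-step:
tell(6) @ H3 ⇒ log+=6
throw(4) @ H0 re-raised
throw(4) @ H2 caught ⇒ 15
H3 returns (15, (6))
H4 returns [(15, (6))]
= [(15, (6))]

Answer: [(15, (6))]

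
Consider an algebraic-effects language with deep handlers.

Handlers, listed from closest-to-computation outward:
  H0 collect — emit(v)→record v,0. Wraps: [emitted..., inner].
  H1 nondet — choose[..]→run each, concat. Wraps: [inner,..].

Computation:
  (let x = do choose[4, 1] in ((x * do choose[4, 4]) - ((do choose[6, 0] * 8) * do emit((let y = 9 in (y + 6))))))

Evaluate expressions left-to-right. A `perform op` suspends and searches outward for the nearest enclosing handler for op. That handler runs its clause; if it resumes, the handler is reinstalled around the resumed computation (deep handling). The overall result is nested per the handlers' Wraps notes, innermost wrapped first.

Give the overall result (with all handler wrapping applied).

Answer: [[15, 16], [15, 16], [15, 16], [15, 16], [15, 4], [15, 4], [15, 4], [15, 4]]

Evaluation trace:
choose[4, 1] @ H1
  branch[0] choose=4:
    choose[4, 4] @ H1
      branch[0] choose=4:
        choose[6, 0] @ H1
          branch[0] choose=6:
            emit(15) @ H0 ⇒ out+=15
            H0 returns [15, 16]
            H1 returns [[15, 16]]
          branch[1] choose=0:
            emit(15) @ H0 ⇒ out+=15
            H0 returns [15, 16]
            H1 returns [[15, 16]]
      branch[1] choose=4:
        choose[6, 0] @ H1
          branch[0] choose=6:
            emit(15) @ H0 ⇒ out+=15
            H0 returns [15, 16]
            H1 returns [[15, 16]]
          branch[1] choose=0:
            emit(15) @ H0 ⇒ out+=15
            H0 returns [15, 16]
            H1 returns [[15, 16]]
  branch[1] choose=1:
    choose[4, 4] @ H1
      branch[0] choose=4:
        choose[6, 0] @ H1
          branch[0] choose=6:
            emit(15) @ H0 ⇒ out+=15
            H0 returns [15, 4]
            H1 returns [[15, 4]]
          branch[1] choose=0:
            emit(15) @ H0 ⇒ out+=15
            H0 returns [15, 4]
            H1 returns [[15, 4]]
      branch[1] choose=4:
        choose[6, 0] @ H1
          branch[0] choose=6:
            emit(15) @ H0 ⇒ out+=15
            H0 returns [15, 4]
            H1 returns [[15, 4]]
          branch[1] choose=0:
            emit(15) @ H0 ⇒ out+=15
            H0 returns [15, 4]
            H1 returns [[15, 4]]
= [[15, 16], [15, 16], [15, 16], [15, 16], [15, 4], [15, 4], [15, 4], [15, 4]]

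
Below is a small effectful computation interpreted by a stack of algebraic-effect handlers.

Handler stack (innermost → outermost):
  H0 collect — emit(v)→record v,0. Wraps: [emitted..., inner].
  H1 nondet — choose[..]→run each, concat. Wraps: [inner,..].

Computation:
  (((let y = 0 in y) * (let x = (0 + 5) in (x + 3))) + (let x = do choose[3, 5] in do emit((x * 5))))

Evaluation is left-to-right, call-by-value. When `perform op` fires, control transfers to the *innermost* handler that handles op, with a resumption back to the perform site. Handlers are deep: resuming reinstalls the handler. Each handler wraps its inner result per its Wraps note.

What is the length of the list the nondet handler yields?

Answer: 2

Step-by-step:
choose[3, 5] @ H1
  branch[0] choose=3:
    emit(15) @ H0 ⇒ out+=15
    H0 returns [15, 0]
    H1 returns [[15, 0]]
  branch[1] choose=5:
    emit(25) @ H0 ⇒ out+=25
    H0 returns [25, 0]
    H1 returns [[25, 0]]
= [[15, 0], [25, 0]]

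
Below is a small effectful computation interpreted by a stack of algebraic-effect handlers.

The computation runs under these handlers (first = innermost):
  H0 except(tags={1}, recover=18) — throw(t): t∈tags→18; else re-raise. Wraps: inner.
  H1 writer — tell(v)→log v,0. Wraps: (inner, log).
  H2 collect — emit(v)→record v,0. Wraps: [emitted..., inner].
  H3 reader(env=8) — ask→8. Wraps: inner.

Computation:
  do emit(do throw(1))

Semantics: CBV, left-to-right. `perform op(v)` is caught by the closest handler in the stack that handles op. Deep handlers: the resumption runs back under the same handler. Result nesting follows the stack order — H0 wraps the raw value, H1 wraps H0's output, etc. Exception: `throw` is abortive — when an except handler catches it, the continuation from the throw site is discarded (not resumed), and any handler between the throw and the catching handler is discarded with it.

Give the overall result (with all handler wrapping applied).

Step-by-step:
throw(1) @ H0 caught ⇒ 18
H1 returns (18, ())
H2 returns [(18, ())]
H3 returns [(18, ())]
= [(18, ())]

Answer: [(18, ())]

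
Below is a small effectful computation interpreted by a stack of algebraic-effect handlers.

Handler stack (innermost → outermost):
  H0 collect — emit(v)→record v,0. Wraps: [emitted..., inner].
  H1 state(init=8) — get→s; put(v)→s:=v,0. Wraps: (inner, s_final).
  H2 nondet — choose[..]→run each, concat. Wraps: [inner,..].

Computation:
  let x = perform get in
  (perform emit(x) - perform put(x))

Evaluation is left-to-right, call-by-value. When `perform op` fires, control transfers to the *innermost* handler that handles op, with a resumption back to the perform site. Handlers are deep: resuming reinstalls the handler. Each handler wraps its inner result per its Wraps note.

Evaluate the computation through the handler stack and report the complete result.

Evaluation trace:
get @ H1 ⇒ 8
emit(8) @ H0 ⇒ out+=8
put(8) @ H1 ⇒ s:=8
H0 returns [8, 0]
H1 returns ([8, 0], 8)
H2 returns [([8, 0], 8)]
= [([8, 0], 8)]

Answer: [([8, 0], 8)]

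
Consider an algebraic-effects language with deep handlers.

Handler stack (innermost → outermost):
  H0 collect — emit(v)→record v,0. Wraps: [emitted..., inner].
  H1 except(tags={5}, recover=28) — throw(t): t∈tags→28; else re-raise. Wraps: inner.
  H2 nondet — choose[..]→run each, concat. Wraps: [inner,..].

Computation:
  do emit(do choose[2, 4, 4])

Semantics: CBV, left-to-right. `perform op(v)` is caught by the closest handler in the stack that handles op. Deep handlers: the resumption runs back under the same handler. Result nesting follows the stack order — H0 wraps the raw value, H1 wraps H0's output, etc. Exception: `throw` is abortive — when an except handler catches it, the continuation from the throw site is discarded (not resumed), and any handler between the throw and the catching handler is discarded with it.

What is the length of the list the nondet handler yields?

Answer: 3

Evaluation trace:
choose[2, 4, 4] @ H2
  branch[0] choose=2:
    emit(2) @ H0 ⇒ out+=2
    H0 returns [2, 0]
    H1 returns [2, 0]
    H2 returns [[2, 0]]
  branch[1] choose=4:
    emit(4) @ H0 ⇒ out+=4
    H0 returns [4, 0]
    H1 returns [4, 0]
    H2 returns [[4, 0]]
  branch[2] choose=4:
    emit(4) @ H0 ⇒ out+=4
    H0 returns [4, 0]
    H1 returns [4, 0]
    H2 returns [[4, 0]]
= [[2, 0], [4, 0], [4, 0]]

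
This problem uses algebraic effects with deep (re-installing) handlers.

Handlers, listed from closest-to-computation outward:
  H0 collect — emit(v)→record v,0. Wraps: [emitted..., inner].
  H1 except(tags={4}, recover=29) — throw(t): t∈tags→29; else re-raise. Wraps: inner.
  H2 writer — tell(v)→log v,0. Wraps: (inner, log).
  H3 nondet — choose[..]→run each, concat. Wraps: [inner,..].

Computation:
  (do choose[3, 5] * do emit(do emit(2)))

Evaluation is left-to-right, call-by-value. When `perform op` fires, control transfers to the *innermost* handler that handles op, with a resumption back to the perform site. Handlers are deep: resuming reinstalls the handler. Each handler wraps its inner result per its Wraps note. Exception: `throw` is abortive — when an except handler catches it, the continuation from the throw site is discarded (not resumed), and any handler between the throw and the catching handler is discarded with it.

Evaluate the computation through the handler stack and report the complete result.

Answer: [([2, 0, 0], ()), ([2, 0, 0], ())]

Step-by-step:
choose[3, 5] @ H3
  branch[0] choose=3:
    emit(2) @ H0 ⇒ out+=2
    emit(0) @ H0 ⇒ out+=0
    H0 returns [2, 0, 0]
    H1 returns [2, 0, 0]
    H2 returns ([2, 0, 0], ())
    H3 returns [([2, 0, 0], ())]
  branch[1] choose=5:
    emit(2) @ H0 ⇒ out+=2
    emit(0) @ H0 ⇒ out+=0
    H0 returns [2, 0, 0]
    H1 returns [2, 0, 0]
    H2 returns ([2, 0, 0], ())
    H3 returns [([2, 0, 0], ())]
= [([2, 0, 0], ()), ([2, 0, 0], ())]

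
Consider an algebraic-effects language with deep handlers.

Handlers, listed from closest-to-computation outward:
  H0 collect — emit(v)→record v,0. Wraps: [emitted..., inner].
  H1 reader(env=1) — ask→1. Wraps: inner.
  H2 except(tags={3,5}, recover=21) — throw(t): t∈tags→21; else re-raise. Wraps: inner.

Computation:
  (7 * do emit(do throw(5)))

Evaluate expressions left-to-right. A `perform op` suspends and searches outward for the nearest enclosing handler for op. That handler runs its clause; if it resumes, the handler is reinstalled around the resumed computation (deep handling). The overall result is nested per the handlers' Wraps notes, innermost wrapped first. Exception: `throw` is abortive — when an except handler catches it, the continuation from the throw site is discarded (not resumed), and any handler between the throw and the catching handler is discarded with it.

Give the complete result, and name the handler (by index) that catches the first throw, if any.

Answer: 21 ; first throw caught by: H2

Working:
throw(5) @ H2 caught ⇒ 21
= 21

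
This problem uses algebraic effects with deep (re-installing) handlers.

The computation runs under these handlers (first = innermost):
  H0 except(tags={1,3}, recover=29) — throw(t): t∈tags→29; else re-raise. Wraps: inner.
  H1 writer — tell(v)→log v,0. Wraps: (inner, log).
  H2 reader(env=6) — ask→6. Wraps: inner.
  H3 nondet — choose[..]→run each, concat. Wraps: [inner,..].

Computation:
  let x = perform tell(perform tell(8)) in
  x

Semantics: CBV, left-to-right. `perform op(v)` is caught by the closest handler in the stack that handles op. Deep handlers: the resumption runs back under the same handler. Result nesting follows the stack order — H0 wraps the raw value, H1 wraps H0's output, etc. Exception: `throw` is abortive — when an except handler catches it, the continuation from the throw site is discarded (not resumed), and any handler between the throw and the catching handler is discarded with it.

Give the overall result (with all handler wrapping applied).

Step-by-step:
tell(8) @ H1 ⇒ log+=8
tell(0) @ H1 ⇒ log+=0
H0 returns 0
H1 returns (0, (8, 0))
H2 returns (0, (8, 0))
H3 returns [(0, (8, 0))]
= [(0, (8, 0))]

Answer: [(0, (8, 0))]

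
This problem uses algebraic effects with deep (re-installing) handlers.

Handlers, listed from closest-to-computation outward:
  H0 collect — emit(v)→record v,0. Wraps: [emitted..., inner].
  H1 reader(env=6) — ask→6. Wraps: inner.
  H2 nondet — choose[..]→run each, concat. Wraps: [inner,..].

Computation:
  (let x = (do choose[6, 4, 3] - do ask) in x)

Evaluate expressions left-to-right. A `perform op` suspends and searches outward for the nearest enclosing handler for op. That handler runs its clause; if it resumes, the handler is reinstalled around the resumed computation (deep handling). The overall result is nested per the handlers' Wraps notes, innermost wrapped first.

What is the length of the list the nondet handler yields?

Working:
choose[6, 4, 3] @ H2
  branch[0] choose=6:
    ask @ H1 ⇒ 6
    H0 returns [0]
    H1 returns [0]
    H2 returns [[0]]
  branch[1] choose=4:
    ask @ H1 ⇒ 6
    H0 returns [-2]
    H1 returns [-2]
    H2 returns [[-2]]
  branch[2] choose=3:
    ask @ H1 ⇒ 6
    H0 returns [-3]
    H1 returns [-3]
    H2 returns [[-3]]
= [[0], [-2], [-3]]

Answer: 3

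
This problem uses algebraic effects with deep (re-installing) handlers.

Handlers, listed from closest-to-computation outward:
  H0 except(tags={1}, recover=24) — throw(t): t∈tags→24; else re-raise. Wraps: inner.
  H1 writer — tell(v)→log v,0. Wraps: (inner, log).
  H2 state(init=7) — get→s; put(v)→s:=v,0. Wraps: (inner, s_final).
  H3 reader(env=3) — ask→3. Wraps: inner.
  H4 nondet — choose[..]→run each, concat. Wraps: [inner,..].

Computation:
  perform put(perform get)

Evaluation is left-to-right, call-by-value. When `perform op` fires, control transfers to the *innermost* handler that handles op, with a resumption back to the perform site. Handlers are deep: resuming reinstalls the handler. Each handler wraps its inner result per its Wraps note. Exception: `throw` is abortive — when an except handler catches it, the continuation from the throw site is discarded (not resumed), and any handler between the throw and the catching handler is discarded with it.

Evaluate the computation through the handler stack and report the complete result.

Step-by-step:
get @ H2 ⇒ 7
put(7) @ H2 ⇒ s:=7
H0 returns 0
H1 returns (0, ())
H2 returns ((0, ()), 7)
H3 returns ((0, ()), 7)
H4 returns [((0, ()), 7)]
= [((0, ()), 7)]

Answer: [((0, ()), 7)]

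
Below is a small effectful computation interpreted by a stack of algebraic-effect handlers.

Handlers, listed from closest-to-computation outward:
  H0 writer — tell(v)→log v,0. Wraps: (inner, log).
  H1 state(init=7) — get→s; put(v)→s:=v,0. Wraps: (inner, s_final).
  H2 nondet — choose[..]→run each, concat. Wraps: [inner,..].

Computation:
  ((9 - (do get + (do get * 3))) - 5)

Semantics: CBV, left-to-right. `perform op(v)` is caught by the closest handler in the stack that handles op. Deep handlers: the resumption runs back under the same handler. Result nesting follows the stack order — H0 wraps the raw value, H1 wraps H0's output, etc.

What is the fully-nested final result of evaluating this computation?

Evaluation trace:
get @ H1 ⇒ 7
get @ H1 ⇒ 7
H0 returns (-24, ())
H1 returns ((-24, ()), 7)
H2 returns [((-24, ()), 7)]
= [((-24, ()), 7)]

Answer: [((-24, ()), 7)]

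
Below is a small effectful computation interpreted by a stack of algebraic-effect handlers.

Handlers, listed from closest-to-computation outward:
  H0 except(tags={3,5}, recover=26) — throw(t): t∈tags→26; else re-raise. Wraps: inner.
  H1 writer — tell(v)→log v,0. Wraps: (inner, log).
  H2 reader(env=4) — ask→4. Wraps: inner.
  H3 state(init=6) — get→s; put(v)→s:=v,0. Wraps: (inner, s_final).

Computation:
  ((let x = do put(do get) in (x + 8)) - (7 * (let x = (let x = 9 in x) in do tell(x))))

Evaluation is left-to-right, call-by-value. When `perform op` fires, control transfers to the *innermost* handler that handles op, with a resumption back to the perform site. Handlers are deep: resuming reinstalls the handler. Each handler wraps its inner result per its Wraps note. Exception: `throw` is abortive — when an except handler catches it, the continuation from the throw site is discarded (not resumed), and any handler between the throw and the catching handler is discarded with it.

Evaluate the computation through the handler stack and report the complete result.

Answer: ((8, (9)), 6)

Working:
get @ H3 ⇒ 6
put(6) @ H3 ⇒ s:=6
tell(9) @ H1 ⇒ log+=9
H0 returns 8
H1 returns (8, (9))
H2 returns (8, (9))
H3 returns ((8, (9)), 6)
= ((8, (9)), 6)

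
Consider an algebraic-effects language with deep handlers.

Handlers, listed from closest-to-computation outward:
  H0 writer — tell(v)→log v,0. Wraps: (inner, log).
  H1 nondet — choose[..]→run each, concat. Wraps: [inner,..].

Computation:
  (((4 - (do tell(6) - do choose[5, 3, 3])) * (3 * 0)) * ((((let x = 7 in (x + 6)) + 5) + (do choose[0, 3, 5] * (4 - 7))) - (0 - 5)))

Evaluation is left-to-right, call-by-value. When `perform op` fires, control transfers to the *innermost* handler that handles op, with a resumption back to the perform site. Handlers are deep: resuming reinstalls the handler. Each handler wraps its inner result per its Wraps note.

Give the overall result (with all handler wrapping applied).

Answer: [(0, (6)), (0, (6)), (0, (6)), (0, (6)), (0, (6)), (0, (6)), (0, (6)), (0, (6)), (0, (6))]

Step-by-step:
tell(6) @ H0 ⇒ log+=6
choose[5, 3, 3] @ H1
  branch[0] choose=5:
    choose[0, 3, 5] @ H1
      branch[0] choose=0:
        H0 returns (0, (6))
        H1 returns [(0, (6))]
      branch[1] choose=3:
        H0 returns (0, (6))
        H1 returns [(0, (6))]
      branch[2] choose=5:
        H0 returns (0, (6))
        H1 returns [(0, (6))]
  branch[1] choose=3:
    choose[0, 3, 5] @ H1
      branch[0] choose=0:
        H0 returns (0, (6))
        H1 returns [(0, (6))]
      branch[1] choose=3:
        H0 returns (0, (6))
        H1 returns [(0, (6))]
      branch[2] choose=5:
        H0 returns (0, (6))
        H1 returns [(0, (6))]
  branch[2] choose=3:
    choose[0, 3, 5] @ H1
      branch[0] choose=0:
        H0 returns (0, (6))
        H1 returns [(0, (6))]
      branch[1] choose=3:
        H0 returns (0, (6))
        H1 returns [(0, (6))]
      branch[2] choose=5:
        H0 returns (0, (6))
        H1 returns [(0, (6))]
= [(0, (6)), (0, (6)), (0, (6)), (0, (6)), (0, (6)), (0, (6)), (0, (6)), (0, (6)), (0, (6))]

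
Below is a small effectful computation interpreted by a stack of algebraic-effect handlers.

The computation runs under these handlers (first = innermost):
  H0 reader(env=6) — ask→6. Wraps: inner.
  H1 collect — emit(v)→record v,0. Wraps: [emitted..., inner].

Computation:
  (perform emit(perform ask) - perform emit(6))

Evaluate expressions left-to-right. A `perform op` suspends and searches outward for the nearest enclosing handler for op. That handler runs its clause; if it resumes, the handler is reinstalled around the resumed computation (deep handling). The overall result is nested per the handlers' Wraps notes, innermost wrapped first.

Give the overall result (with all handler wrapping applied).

Answer: [6, 6, 0]

Step-by-step:
ask @ H0 ⇒ 6
emit(6) @ H1 ⇒ out+=6
emit(6) @ H1 ⇒ out+=6
H0 returns 0
H1 returns [6, 6, 0]
= [6, 6, 0]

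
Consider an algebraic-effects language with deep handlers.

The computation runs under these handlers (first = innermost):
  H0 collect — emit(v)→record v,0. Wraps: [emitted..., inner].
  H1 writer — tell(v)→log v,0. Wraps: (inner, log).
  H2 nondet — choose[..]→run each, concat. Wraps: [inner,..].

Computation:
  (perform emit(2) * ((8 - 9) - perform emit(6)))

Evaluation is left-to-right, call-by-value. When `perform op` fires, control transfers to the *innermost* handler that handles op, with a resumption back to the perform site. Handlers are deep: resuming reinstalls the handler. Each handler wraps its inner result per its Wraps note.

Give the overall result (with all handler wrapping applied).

Working:
emit(2) @ H0 ⇒ out+=2
emit(6) @ H0 ⇒ out+=6
H0 returns [2, 6, 0]
H1 returns ([2, 6, 0], ())
H2 returns [([2, 6, 0], ())]
= [([2, 6, 0], ())]

Answer: [([2, 6, 0], ())]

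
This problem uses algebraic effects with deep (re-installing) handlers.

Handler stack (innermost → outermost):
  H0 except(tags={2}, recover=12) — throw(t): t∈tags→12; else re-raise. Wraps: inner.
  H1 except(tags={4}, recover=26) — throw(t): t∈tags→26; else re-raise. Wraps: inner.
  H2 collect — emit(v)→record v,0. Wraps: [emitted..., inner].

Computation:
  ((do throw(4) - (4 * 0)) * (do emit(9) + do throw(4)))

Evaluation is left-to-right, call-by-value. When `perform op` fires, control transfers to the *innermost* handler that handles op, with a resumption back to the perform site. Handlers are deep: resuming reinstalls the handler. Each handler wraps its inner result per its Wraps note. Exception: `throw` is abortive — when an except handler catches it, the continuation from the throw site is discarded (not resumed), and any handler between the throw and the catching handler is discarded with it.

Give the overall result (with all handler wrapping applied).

Answer: [26]

Step-by-step:
throw(4) @ H0 re-raised
throw(4) @ H1 caught ⇒ 26
H2 returns [26]
= [26]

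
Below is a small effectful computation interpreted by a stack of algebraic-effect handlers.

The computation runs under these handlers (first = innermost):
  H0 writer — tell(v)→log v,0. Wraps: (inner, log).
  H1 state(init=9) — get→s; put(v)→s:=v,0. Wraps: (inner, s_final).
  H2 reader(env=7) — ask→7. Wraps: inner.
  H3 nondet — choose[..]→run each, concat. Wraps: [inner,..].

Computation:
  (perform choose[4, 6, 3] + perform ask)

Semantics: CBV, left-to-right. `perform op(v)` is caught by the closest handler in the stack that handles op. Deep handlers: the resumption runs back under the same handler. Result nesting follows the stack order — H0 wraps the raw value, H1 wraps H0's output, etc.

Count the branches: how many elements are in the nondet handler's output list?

Evaluation trace:
choose[4, 6, 3] @ H3
  branch[0] choose=4:
    ask @ H2 ⇒ 7
    H0 returns (11, ())
    H1 returns ((11, ()), 9)
    H2 returns ((11, ()), 9)
    H3 returns [((11, ()), 9)]
  branch[1] choose=6:
    ask @ H2 ⇒ 7
    H0 returns (13, ())
    H1 returns ((13, ()), 9)
    H2 returns ((13, ()), 9)
    H3 returns [((13, ()), 9)]
  branch[2] choose=3:
    ask @ H2 ⇒ 7
    H0 returns (10, ())
    H1 returns ((10, ()), 9)
    H2 returns ((10, ()), 9)
    H3 returns [((10, ()), 9)]
= [((11, ()), 9), ((13, ()), 9), ((10, ()), 9)]

Answer: 3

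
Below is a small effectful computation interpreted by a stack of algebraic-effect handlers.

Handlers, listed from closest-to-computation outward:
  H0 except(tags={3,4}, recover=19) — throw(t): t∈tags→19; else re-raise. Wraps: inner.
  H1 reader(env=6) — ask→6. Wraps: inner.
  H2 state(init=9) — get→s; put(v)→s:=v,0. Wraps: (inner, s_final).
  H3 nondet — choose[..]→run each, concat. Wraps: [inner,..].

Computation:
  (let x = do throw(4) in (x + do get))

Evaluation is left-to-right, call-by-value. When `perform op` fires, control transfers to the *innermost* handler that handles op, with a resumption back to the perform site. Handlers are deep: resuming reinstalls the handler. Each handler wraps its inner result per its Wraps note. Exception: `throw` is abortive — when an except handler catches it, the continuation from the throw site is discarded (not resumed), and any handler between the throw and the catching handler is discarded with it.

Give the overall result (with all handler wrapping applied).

Answer: [(19, 9)]

Step-by-step:
throw(4) @ H0 caught ⇒ 19
H1 returns 19
H2 returns (19, 9)
H3 returns [(19, 9)]
= [(19, 9)]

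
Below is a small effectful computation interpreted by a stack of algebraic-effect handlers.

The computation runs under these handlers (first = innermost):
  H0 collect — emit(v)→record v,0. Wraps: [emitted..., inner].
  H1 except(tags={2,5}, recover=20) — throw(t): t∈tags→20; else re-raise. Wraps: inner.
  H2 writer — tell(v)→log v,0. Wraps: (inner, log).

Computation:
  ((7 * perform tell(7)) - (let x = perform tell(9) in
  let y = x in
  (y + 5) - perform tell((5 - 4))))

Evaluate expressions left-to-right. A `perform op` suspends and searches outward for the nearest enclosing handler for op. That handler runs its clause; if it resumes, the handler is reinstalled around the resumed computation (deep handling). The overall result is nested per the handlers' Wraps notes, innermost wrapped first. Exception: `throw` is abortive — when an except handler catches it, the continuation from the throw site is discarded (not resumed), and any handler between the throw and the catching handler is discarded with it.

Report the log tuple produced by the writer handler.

Answer: (7, 9, 1)

Evaluation trace:
tell(7) @ H2 ⇒ log+=7
tell(9) @ H2 ⇒ log+=9
tell(1) @ H2 ⇒ log+=1
H0 returns [-5]
H1 returns [-5]
H2 returns ([-5], (7, 9, 1))
= ([-5], (7, 9, 1))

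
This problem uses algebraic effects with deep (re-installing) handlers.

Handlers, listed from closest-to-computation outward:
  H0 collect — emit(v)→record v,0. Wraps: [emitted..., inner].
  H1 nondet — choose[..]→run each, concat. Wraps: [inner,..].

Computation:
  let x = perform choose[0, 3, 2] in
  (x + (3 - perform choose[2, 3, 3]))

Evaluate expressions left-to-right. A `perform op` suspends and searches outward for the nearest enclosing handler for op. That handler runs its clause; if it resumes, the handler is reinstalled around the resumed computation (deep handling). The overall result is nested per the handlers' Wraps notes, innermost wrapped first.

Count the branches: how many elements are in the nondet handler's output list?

Evaluation trace:
choose[0, 3, 2] @ H1
  branch[0] choose=0:
    choose[2, 3, 3] @ H1
      branch[0] choose=2:
        H0 returns [1]
        H1 returns [[1]]
      branch[1] choose=3:
        H0 returns [0]
        H1 returns [[0]]
      branch[2] choose=3:
        H0 returns [0]
        H1 returns [[0]]
  branch[1] choose=3:
    choose[2, 3, 3] @ H1
      branch[0] choose=2:
        H0 returns [4]
        H1 returns [[4]]
      branch[1] choose=3:
        H0 returns [3]
        H1 returns [[3]]
      branch[2] choose=3:
        H0 returns [3]
        H1 returns [[3]]
  branch[2] choose=2:
    choose[2, 3, 3] @ H1
      branch[0] choose=2:
        H0 returns [3]
        H1 returns [[3]]
      branch[1] choose=3:
        H0 returns [2]
        H1 returns [[2]]
      branch[2] choose=3:
        H0 returns [2]
        H1 returns [[2]]
= [[1], [0], [0], [4], [3], [3], [3], [2], [2]]

Answer: 9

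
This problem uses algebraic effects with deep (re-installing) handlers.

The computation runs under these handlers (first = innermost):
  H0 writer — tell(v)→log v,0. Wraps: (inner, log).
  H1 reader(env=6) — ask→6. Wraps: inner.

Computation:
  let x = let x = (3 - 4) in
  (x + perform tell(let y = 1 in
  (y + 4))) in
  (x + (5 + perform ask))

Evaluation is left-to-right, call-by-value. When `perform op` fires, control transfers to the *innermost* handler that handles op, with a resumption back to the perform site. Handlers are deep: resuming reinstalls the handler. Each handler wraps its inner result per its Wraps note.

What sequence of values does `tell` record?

Step-by-step:
tell(5) @ H0 ⇒ log+=5
ask @ H1 ⇒ 6
H0 returns (10, (5))
H1 returns (10, (5))
= (10, (5))

Answer: (5)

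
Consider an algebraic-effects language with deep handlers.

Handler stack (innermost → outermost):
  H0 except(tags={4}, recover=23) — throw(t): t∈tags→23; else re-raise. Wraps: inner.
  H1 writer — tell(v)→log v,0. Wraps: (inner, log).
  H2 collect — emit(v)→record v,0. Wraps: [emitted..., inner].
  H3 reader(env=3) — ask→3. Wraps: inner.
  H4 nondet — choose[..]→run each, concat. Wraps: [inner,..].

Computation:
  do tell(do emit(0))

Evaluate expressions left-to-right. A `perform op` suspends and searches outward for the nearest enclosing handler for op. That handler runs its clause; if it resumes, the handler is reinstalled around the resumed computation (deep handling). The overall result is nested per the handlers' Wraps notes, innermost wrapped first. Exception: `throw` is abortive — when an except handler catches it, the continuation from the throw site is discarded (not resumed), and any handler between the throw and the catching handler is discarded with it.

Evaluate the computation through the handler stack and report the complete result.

Answer: [[0, (0, (0))]]

Evaluation trace:
emit(0) @ H2 ⇒ out+=0
tell(0) @ H1 ⇒ log+=0
H0 returns 0
H1 returns (0, (0))
H2 returns [0, (0, (0))]
H3 returns [0, (0, (0))]
H4 returns [[0, (0, (0))]]
= [[0, (0, (0))]]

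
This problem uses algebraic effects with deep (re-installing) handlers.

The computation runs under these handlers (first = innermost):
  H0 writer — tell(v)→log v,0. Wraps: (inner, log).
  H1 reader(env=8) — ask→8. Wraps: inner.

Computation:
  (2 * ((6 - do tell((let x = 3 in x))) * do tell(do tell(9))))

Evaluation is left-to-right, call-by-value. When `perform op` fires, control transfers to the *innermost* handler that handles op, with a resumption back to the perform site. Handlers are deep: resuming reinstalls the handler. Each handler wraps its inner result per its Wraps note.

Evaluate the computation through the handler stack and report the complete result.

Answer: (0, (3, 9, 0))

Step-by-step:
tell(3) @ H0 ⇒ log+=3
tell(9) @ H0 ⇒ log+=9
tell(0) @ H0 ⇒ log+=0
H0 returns (0, (3, 9, 0))
H1 returns (0, (3, 9, 0))
= (0, (3, 9, 0))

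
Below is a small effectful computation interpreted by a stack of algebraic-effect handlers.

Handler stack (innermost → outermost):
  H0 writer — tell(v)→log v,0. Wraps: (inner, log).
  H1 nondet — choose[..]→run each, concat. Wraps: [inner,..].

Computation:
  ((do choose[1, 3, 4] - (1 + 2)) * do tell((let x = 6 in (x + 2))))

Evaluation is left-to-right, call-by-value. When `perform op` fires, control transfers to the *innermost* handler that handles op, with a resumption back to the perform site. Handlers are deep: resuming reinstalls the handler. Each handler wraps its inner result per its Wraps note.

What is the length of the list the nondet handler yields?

Answer: 3

Step-by-step:
choose[1, 3, 4] @ H1
  branch[0] choose=1:
    tell(8) @ H0 ⇒ log+=8
    H0 returns (0, (8))
    H1 returns [(0, (8))]
  branch[1] choose=3:
    tell(8) @ H0 ⇒ log+=8
    H0 returns (0, (8))
    H1 returns [(0, (8))]
  branch[2] choose=4:
    tell(8) @ H0 ⇒ log+=8
    H0 returns (0, (8))
    H1 returns [(0, (8))]
= [(0, (8)), (0, (8)), (0, (8))]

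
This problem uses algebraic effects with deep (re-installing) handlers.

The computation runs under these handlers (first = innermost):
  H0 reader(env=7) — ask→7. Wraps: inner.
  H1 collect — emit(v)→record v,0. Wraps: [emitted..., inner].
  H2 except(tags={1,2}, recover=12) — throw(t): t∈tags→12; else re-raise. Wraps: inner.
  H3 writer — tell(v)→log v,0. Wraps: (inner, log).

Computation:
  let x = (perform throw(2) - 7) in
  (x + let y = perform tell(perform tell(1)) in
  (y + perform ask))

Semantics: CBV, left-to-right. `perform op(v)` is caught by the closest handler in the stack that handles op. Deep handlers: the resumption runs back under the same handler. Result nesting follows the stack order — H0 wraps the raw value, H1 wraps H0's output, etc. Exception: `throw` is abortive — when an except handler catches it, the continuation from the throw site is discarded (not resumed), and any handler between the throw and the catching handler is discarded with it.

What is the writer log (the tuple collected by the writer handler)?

Answer: ()

Working:
throw(2) @ H2 caught ⇒ 12
H3 returns (12, ())
= (12, ())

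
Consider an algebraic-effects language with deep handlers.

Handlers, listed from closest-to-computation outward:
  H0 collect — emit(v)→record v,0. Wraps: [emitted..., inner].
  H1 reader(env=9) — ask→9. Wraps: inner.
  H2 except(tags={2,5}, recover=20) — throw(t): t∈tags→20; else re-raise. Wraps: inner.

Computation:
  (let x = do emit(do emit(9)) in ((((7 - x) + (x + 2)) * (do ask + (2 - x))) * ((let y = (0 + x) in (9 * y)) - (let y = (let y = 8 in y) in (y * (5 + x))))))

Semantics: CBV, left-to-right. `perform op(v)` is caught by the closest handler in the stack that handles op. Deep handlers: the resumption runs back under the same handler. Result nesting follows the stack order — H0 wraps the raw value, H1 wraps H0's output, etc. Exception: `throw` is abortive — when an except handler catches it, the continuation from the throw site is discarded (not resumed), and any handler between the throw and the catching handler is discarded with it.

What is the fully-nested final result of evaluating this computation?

Answer: [9, 0, -3960]

Evaluation trace:
emit(9) @ H0 ⇒ out+=9
emit(0) @ H0 ⇒ out+=0
ask @ H1 ⇒ 9
H0 returns [9, 0, -3960]
H1 returns [9, 0, -3960]
H2 returns [9, 0, -3960]
= [9, 0, -3960]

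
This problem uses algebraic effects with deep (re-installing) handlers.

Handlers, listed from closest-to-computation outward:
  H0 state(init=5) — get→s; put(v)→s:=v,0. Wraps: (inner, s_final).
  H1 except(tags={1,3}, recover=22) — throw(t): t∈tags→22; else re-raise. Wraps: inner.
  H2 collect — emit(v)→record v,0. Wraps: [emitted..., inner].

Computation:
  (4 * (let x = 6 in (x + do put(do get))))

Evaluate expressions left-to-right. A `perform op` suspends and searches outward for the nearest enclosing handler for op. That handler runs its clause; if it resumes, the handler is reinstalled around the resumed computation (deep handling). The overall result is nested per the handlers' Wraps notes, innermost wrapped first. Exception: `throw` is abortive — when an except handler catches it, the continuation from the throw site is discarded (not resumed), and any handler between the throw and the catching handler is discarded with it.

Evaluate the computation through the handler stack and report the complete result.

Evaluation trace:
get @ H0 ⇒ 5
put(5) @ H0 ⇒ s:=5
H0 returns (24, 5)
H1 returns (24, 5)
H2 returns [(24, 5)]
= [(24, 5)]

Answer: [(24, 5)]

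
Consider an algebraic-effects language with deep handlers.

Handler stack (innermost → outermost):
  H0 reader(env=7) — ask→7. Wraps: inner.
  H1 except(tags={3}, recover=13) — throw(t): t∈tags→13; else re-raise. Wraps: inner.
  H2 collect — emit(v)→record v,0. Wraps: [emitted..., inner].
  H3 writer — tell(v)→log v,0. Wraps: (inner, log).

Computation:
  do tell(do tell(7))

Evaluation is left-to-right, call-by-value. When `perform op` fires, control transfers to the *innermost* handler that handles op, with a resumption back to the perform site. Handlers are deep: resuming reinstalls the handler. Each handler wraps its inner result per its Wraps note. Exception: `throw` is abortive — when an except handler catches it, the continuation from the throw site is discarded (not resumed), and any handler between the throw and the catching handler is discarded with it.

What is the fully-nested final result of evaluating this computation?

Evaluation trace:
tell(7) @ H3 ⇒ log+=7
tell(0) @ H3 ⇒ log+=0
H0 returns 0
H1 returns 0
H2 returns [0]
H3 returns ([0], (7, 0))
= ([0], (7, 0))

Answer: ([0], (7, 0))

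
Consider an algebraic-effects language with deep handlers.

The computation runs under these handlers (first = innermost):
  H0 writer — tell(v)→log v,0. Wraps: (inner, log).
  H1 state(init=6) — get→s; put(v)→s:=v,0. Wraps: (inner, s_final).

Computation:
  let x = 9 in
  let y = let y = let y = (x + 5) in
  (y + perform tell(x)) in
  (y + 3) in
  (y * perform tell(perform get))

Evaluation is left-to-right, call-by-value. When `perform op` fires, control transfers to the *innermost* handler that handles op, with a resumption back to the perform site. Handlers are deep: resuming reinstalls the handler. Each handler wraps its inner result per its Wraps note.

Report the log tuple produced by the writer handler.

Evaluation trace:
tell(9) @ H0 ⇒ log+=9
get @ H1 ⇒ 6
tell(6) @ H0 ⇒ log+=6
H0 returns (0, (9, 6))
H1 returns ((0, (9, 6)), 6)
= ((0, (9, 6)), 6)

Answer: (9, 6)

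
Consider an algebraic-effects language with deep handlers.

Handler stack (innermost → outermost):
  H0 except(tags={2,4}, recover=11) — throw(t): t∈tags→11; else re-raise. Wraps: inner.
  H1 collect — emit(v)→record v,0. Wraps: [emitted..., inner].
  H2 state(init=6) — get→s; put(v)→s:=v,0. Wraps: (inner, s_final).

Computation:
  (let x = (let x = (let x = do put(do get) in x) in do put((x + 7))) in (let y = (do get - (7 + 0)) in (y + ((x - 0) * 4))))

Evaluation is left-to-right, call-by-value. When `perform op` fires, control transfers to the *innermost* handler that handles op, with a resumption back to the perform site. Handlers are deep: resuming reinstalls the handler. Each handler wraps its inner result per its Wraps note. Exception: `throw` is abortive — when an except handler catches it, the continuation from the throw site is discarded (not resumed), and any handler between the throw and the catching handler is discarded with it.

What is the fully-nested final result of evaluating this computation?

Answer: ([0], 7)

Working:
get @ H2 ⇒ 6
put(6) @ H2 ⇒ s:=6
put(7) @ H2 ⇒ s:=7
get @ H2 ⇒ 7
H0 returns 0
H1 returns [0]
H2 returns ([0], 7)
= ([0], 7)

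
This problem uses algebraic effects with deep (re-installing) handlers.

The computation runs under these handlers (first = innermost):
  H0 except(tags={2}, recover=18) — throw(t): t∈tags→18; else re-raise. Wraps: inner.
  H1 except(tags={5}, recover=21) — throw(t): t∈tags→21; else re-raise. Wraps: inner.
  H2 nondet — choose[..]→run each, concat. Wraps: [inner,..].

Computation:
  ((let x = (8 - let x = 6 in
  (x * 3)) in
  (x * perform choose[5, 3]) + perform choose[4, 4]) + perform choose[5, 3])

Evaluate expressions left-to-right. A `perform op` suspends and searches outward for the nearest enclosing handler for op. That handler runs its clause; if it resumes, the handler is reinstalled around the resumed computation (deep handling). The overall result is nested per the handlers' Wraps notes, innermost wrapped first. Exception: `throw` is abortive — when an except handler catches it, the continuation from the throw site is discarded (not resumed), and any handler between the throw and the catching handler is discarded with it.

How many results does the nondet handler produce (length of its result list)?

Evaluation trace:
choose[5, 3] @ H2
  branch[0] choose=5:
    choose[4, 4] @ H2
      branch[0] choose=4:
        choose[5, 3] @ H2
          branch[0] choose=5:
            H0 returns -41
            H1 returns -41
            H2 returns [-41]
          branch[1] choose=3:
            H0 returns -43
            H1 returns -43
            H2 returns [-43]
      branch[1] choose=4:
        choose[5, 3] @ H2
          branch[0] choose=5:
            H0 returns -41
            H1 returns -41
            H2 returns [-41]
          branch[1] choose=3:
            H0 returns -43
            H1 returns -43
            H2 returns [-43]
  branch[1] choose=3:
    choose[4, 4] @ H2
      branch[0] choose=4:
        choose[5, 3] @ H2
          branch[0] choose=5:
            H0 returns -21
            H1 returns -21
            H2 returns [-21]
          branch[1] choose=3:
            H0 returns -23
            H1 returns -23
            H2 returns [-23]
      branch[1] choose=4:
        choose[5, 3] @ H2
          branch[0] choose=5:
            H0 returns -21
            H1 returns -21
            H2 returns [-21]
          branch[1] choose=3:
            H0 returns -23
            H1 returns -23
            H2 returns [-23]
= [-41, -43, -41, -43, -21, -23, -21, -23]

Answer: 8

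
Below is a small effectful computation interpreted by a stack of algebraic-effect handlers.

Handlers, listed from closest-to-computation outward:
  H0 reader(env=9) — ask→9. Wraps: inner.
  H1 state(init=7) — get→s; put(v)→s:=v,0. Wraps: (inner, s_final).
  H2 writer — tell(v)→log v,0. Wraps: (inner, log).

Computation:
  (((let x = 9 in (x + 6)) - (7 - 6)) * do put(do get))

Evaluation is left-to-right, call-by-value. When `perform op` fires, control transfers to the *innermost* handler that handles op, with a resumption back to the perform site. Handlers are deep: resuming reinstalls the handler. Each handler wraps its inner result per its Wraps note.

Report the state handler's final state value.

Answer: 7

Step-by-step:
get @ H1 ⇒ 7
put(7) @ H1 ⇒ s:=7
H0 returns 0
H1 returns (0, 7)
H2 returns ((0, 7), ())
= ((0, 7), ())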